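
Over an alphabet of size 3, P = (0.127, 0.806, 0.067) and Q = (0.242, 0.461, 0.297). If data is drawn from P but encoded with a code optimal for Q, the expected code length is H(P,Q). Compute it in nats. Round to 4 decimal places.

H(P,Q) = −Σ p·ln q.
  −0.127·ln(0.242) = 0.18019
  −0.806·ln(0.461) = 0.62413
  −0.067·ln(0.297) = 0.08134
H(P,Q) = 0.8857 nats.

0.8857 nats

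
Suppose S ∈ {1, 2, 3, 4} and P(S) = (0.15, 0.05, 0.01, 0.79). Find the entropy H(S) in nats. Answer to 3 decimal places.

H(S) = −Σ p·ln p.
  −(0.15)·ln(0.15) = 0.2846
  −(0.05)·ln(0.05) = 0.1498
  −(0.01)·ln(0.01) = 0.0461
  −(0.79)·ln(0.79) = 0.1862
Sum: 0.2846 + 0.1498 + 0.0461 + 0.1862 = 0.667 nats.

0.667 nats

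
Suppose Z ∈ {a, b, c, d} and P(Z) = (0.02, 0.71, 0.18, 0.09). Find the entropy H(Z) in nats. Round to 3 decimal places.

H(Z) = −Σ p·ln p.
  −(0.02)·ln(0.02) = 0.0782
  −(0.71)·ln(0.71) = 0.2432
  −(0.18)·ln(0.18) = 0.3087
  −(0.09)·ln(0.09) = 0.2167
Sum: 0.0782 + 0.2432 + 0.3087 + 0.2167 = 0.847 nats.

0.847 nats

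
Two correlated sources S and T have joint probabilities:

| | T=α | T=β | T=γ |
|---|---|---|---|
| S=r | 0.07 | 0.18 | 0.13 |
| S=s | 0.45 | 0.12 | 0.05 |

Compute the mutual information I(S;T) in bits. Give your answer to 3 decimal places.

0.217 bits

Marginals: p(S) = (0.3800, 0.6200), p(T) = (0.5200, 0.3000, 0.1800).
I(S;T) = H(S) + H(T) − H(S,T).
H(S) = 0.9580, H(T) = 1.4570, H(S,T) = 2.1981.
I(S;T) = 0.9580 + 1.4570 − 2.1981 = 0.217 bits.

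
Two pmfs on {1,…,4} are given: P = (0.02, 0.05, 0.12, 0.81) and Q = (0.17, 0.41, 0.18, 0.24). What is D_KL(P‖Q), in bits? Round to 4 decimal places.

D(P‖Q) = Σ p·log₂(p/q).
  0.02·log₂(0.02/0.17) = -0.06175
  0.05·log₂(0.05/0.41) = -0.15178
  0.12·log₂(0.12/0.18) = -0.07020
  0.81·log₂(0.81/0.24) = 1.42146
D(P‖Q) = 1.1377 bits.

1.1377 bits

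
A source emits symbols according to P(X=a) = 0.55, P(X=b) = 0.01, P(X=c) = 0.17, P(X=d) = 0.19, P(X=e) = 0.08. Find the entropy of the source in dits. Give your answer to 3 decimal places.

0.518 dits

H(X) = −Σ p·log₁₀ p.
  −(0.55)·log₁₀(0.55) = 0.1428
  −(0.01)·log₁₀(0.01) = 0.0200
  −(0.17)·log₁₀(0.17) = 0.1308
  −(0.19)·log₁₀(0.19) = 0.1370
  −(0.08)·log₁₀(0.08) = 0.0878
Sum: 0.1428 + 0.0200 + 0.1308 + 0.1370 + 0.0878 = 0.518 dits.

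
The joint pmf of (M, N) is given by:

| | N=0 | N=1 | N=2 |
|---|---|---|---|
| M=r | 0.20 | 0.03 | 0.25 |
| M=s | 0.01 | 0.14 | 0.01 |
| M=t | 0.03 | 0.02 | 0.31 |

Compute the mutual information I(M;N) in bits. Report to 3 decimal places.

0.439 bits

Marginals: p(M) = (0.4800, 0.1600, 0.3600), p(N) = (0.2400, 0.1900, 0.5700).
I(M;N) = H(M) + H(N) − H(M,N).
H(M) = 1.4619, H(N) = 1.4116, H(M,N) = 2.4346.
I(M;N) = 1.4619 + 1.4116 − 2.4346 = 0.439 bits.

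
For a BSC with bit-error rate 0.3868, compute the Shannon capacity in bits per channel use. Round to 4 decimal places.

Binary symmetric channel: C = 1 − h₂(ε) where h₂ is the binary entropy function.
h₂(0.3868) = −0.3868·log₂0.3868 − 0.6132·log₂0.6132 = 0.9627.
C = 1 − 0.9627 = 0.0373 bits per channel use.

0.0373 bits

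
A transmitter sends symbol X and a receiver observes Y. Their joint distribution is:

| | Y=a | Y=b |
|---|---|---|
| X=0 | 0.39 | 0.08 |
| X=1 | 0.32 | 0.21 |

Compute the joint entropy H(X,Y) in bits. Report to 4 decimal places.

1.8202 bits

H(X,Y) = −Σ p(x,y)·log₂ p(x,y) over all 4 cells.
  cell (0,a): −0.39·log₂0.39 = 0.52980
  cell (0,b): −0.08·log₂0.08 = 0.29151
  cell (1,a): −0.32·log₂0.32 = 0.52603
  cell (1,b): −0.21·log₂0.21 = 0.47282
Sum = 1.8202 bits.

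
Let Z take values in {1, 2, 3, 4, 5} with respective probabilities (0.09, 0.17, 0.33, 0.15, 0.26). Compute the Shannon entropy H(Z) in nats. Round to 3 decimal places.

H(Z) = −Σ p·ln p.
  −(0.09)·ln(0.09) = 0.2167
  −(0.17)·ln(0.17) = 0.3012
  −(0.33)·ln(0.33) = 0.3659
  −(0.15)·ln(0.15) = 0.2846
  −(0.26)·ln(0.26) = 0.3502
Sum: 0.2167 + 0.3012 + 0.3659 + 0.2846 + 0.3502 = 1.519 nats.

1.519 nats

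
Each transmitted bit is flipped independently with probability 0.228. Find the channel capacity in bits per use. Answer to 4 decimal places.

0.2255 bits

Binary symmetric channel: C = 1 − h₂(ε) where h₂ is the binary entropy function.
h₂(0.228) = −0.228·log₂0.228 − 0.772·log₂0.772 = 0.7745.
C = 1 − 0.7745 = 0.2255 bits per channel use.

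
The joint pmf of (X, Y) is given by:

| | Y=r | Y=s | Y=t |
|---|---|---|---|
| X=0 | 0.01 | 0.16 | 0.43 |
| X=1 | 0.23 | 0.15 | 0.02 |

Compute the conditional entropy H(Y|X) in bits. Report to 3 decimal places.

Chain rule: H(Y|X) = H(X,Y) − H(X).
Marginals: p(X) = (0.6000, 0.4000), p(Y) = (0.2400, 0.3100, 0.4500).
H(X,Y) = 2.0241 bits; H(X) = 0.9710 bits.
H(Y|X) = 2.0241 − 0.9710 = 1.053 bits.

1.053 bits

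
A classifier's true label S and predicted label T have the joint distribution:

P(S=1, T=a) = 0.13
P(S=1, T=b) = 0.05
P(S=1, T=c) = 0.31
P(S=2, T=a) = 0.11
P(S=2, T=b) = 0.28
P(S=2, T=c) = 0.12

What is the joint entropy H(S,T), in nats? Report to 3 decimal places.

1.632 nats

H(S,T) = −Σ p(x,y)·ln p(x,y) over all 6 cells.
  cell (1,a): −0.13·ln0.13 = 0.2652
  cell (1,b): −0.05·ln0.05 = 0.1498
  cell (1,c): −0.31·ln0.31 = 0.3631
  cell (2,a): −0.11·ln0.11 = 0.2428
  cell (2,b): −0.28·ln0.28 = 0.3564
  cell (2,c): −0.12·ln0.12 = 0.2544
Sum = 1.632 nats.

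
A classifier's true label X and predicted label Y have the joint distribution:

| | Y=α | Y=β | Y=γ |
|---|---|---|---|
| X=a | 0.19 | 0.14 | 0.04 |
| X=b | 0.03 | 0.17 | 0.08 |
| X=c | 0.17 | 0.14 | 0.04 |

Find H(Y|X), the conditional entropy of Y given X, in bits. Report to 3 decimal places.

1.358 bits

Marginals: p(X) = (0.3700, 0.2800, 0.3500), p(Y) = (0.3900, 0.4500, 0.1600).
H(Y|X) = Σ p(X) · H(Y|X=·).
  X=a: p=0.3700, H(Y|X=a) = 1.3712
  X=b: p=0.2800, H(Y|X=b) = 1.2987
  X=c: p=0.3500, H(Y|X=c) = 1.3924
Weighted sum = 1.358 bits.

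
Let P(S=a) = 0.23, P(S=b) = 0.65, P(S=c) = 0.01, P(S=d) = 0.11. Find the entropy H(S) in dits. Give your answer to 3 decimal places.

0.394 dits

H(S) = −Σ p·log₁₀ p.
  −(0.23)·log₁₀(0.23) = 0.1468
  −(0.65)·log₁₀(0.65) = 0.1216
  −(0.01)·log₁₀(0.01) = 0.0200
  −(0.11)·log₁₀(0.11) = 0.1054
Sum: 0.1468 + 0.1216 + 0.0200 + 0.1054 = 0.394 dits.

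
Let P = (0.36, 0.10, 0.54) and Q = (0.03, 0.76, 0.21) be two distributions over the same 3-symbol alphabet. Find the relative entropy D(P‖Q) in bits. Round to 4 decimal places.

1.7338 bits

D(P‖Q) = Σ p·log₂(p/q).
  0.36·log₂(0.36/0.03) = 1.29059
  0.10·log₂(0.10/0.76) = -0.29260
  0.54·log₂(0.54/0.21) = 0.73579
D(P‖Q) = 1.7338 bits.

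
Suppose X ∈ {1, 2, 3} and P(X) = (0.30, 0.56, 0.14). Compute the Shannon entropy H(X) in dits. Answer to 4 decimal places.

0.4174 dits

H(X) = −Σ p·log₁₀ p.
  −(0.30)·log₁₀(0.30) = 0.15686
  −(0.56)·log₁₀(0.56) = 0.14101
  −(0.14)·log₁₀(0.14) = 0.11954
Sum: 0.15686 + 0.14101 + 0.11954 = 0.4174 dits.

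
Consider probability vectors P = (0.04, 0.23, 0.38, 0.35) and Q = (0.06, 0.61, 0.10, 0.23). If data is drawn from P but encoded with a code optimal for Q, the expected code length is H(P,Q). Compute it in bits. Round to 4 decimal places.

2.3308 bits

H(P,Q) = −Σ p·log₂ q.
  −0.04·log₂(0.06) = 0.16236
  −0.23·log₂(0.61) = 0.16402
  −0.38·log₂(0.10) = 1.26233
  −0.35·log₂(0.23) = 0.74210
H(P,Q) = 2.3308 bits.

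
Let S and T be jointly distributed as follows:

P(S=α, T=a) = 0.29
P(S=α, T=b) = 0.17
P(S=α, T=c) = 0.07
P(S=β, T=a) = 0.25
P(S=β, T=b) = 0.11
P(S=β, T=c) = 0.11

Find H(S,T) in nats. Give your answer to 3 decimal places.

H(S,T) = −Σ p(x,y)·ln p(x,y) over all 6 cells.
  cell (α,a): −0.29·ln0.29 = 0.3590
  cell (α,b): −0.17·ln0.17 = 0.3012
  cell (α,c): −0.07·ln0.07 = 0.1861
  cell (β,a): −0.25·ln0.25 = 0.3466
  cell (β,b): −0.11·ln0.11 = 0.2428
  cell (β,c): −0.11·ln0.11 = 0.2428
Sum = 1.679 nats.

1.679 nats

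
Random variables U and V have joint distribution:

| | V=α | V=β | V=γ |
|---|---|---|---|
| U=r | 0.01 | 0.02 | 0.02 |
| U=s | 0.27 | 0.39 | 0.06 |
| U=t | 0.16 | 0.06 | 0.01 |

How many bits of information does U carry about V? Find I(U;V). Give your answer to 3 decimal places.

0.082 bits

Marginals: p(U) = (0.0500, 0.7200, 0.2300), p(V) = (0.4400, 0.4700, 0.0900).
I(U;V) = Σ p(x,y)·log₂[p(x,y)/(p(x)p(y))].
  (r,α): 0.01·log₂(0.4545) = -0.0114
  (r,β): 0.02·log₂(0.8511) = -0.0047
  (r,γ): 0.02·log₂(4.4444) = 0.0430
  (s,α): 0.27·log₂(0.8523) = -0.0623
  (s,β): 0.39·log₂(1.1525) = 0.0799
  (s,γ): 0.06·log₂(0.9259) = -0.0067
  (t,α): 0.16·log₂(1.5810) = 0.1057
  (t,β): 0.06·log₂(0.5550) = -0.0510
  (t,γ): 0.01·log₂(0.4831) = -0.0105
Sum = 0.082 bits.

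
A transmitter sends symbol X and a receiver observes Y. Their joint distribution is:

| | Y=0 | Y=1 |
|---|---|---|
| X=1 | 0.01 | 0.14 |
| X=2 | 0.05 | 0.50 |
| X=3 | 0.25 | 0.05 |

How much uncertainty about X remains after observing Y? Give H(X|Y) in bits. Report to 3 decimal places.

Marginals: p(X) = (0.1500, 0.5500, 0.3000), p(Y) = (0.3100, 0.6900).
H(X|Y) = Σ p(Y) · H(X|Y=·).
  Y=0: p=0.3100, H(X|Y=0) = 0.8346
  Y=1: p=0.6900, H(X|Y=1) = 1.0780
Weighted sum = 1.003 bits.

1.003 bits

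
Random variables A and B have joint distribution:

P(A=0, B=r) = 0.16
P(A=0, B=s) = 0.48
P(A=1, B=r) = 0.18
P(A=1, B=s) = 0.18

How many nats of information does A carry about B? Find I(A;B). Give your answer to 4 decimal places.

0.0316 nats

Marginals: p(A) = (0.6400, 0.3600), p(B) = (0.3400, 0.6600).
I(A;B) = Σ p(x,y)·ln[p(x,y)/(p(x)p(y))].
  (0,r): 0.16·ln(0.7353) = -0.04920
  (0,s): 0.48·ln(1.1364) = 0.06136
  (1,r): 0.18·ln(1.4706) = 0.06942
  (1,s): 0.18·ln(0.7576) = -0.04997
Sum = 0.0316 nats.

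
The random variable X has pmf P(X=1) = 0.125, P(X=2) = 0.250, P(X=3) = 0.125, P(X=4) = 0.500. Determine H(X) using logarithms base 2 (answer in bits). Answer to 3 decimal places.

1.750 bits

H(X) = −Σ p·log₂ p.
  −(0.125)·log₂(0.125) = 0.3750
  −(0.250)·log₂(0.250) = 0.5000
  −(0.125)·log₂(0.125) = 0.3750
  −(0.500)·log₂(0.500) = 0.5000
Sum: 0.3750 + 0.5000 + 0.3750 + 0.5000 = 1.750 bits.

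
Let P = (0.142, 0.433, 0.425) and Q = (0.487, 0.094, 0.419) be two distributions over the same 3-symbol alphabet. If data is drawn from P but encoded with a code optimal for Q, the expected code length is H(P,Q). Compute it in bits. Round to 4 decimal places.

H(P,Q) = −Σ p·log₂ q.
  −0.142·log₂(0.487) = 0.14740
  −0.433·log₂(0.094) = 1.47705
  −0.425·log₂(0.419) = 0.53337
H(P,Q) = 2.1578 bits.

2.1578 bits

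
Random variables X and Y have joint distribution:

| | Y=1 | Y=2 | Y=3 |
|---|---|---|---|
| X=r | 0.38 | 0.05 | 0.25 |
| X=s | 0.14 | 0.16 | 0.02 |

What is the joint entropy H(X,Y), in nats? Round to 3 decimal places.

1.511 nats

H(X,Y) = −Σ p(x,y)·ln p(x,y) over all 6 cells.
  cell (r,1): −0.38·ln0.38 = 0.3677
  cell (r,2): −0.05·ln0.05 = 0.1498
  cell (r,3): −0.25·ln0.25 = 0.3466
  cell (s,1): −0.14·ln0.14 = 0.2753
  cell (s,2): −0.16·ln0.16 = 0.2932
  cell (s,3): −0.02·ln0.02 = 0.0782
Sum = 1.511 nats.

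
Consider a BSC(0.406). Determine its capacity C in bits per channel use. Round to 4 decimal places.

0.0256 bits

Binary symmetric channel: C = 1 − h₂(ε) where h₂ is the binary entropy function.
h₂(0.406) = −0.406·log₂0.406 − 0.594·log₂0.594 = 0.9744.
C = 1 − 0.9744 = 0.0256 bits per channel use.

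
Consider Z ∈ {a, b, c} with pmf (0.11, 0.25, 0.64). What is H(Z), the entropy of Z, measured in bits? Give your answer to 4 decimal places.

H(Z) = −Σ p·log₂ p.
  −(0.11)·log₂(0.11) = 0.35029
  −(0.25)·log₂(0.25) = 0.50000
  −(0.64)·log₂(0.64) = 0.41207
Sum: 0.35029 + 0.50000 + 0.41207 = 1.2624 bits.

1.2624 bits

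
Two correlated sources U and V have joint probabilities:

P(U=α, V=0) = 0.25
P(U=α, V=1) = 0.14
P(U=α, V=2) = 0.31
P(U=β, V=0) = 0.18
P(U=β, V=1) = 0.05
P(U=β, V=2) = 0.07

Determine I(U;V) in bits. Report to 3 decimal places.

Marginals: p(U) = (0.7000, 0.3000), p(V) = (0.4300, 0.1900, 0.3800).
I(U;V) = Σ p(x,y)·log₂[p(x,y)/(p(x)p(y))].
  (α,0): 0.25·log₂(0.8306) = -0.0670
  (α,1): 0.14·log₂(1.0526) = 0.0104
  (α,2): 0.31·log₂(1.1654) = 0.0685
  (β,0): 0.18·log₂(1.3953) = 0.0865
  (β,1): 0.05·log₂(0.8772) = -0.0095
  (β,2): 0.07·log₂(0.6140) = -0.0493
Sum = 0.040 bits.

0.040 bits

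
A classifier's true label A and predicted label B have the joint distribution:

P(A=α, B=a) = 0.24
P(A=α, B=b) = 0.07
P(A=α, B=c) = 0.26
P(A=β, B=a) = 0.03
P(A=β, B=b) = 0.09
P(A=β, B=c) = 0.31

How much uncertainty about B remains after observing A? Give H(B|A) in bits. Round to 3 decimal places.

Marginals: p(A) = (0.5700, 0.4300), p(B) = (0.2700, 0.1600, 0.5700).
H(B|A) = Σ p(A) · H(B|A=·).
  A=α: p=0.5700, H(B|A=α) = 1.4136
  A=β: p=0.4300, H(B|A=β) = 1.0806
Weighted sum = 1.270 bits.

1.270 bits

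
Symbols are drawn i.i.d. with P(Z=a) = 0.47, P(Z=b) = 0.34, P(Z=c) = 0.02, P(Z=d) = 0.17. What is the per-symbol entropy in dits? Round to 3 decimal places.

H(Z) = −Σ p·log₁₀ p.
  −(0.47)·log₁₀(0.47) = 0.1541
  −(0.34)·log₁₀(0.34) = 0.1593
  −(0.02)·log₁₀(0.02) = 0.0340
  −(0.17)·log₁₀(0.17) = 0.1308
Sum: 0.1541 + 0.1593 + 0.0340 + 0.1308 = 0.478 dits.

0.478 dits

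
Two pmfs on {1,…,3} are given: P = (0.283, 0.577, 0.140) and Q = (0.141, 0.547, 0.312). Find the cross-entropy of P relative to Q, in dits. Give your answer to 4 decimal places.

H(P,Q) = −Σ p·log₁₀ q.
  −0.283·log₁₀(0.141) = 0.24077
  −0.577·log₁₀(0.547) = 0.15118
  −0.140·log₁₀(0.312) = 0.07082
H(P,Q) = 0.4628 dits.

0.4628 dits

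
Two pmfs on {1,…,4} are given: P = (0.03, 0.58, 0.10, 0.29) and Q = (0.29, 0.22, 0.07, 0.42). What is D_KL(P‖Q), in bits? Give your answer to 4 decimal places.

D(P‖Q) = Σ p·log₂(p/q).
  0.03·log₂(0.03/0.29) = -0.09819
  0.58·log₂(0.58/0.22) = 0.81116
  0.10·log₂(0.10/0.07) = 0.05146
  0.29·log₂(0.29/0.42) = -0.15496
D(P‖Q) = 0.6095 bits.

0.6095 bits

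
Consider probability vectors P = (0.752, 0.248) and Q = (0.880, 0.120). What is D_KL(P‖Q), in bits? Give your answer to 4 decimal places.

D(P‖Q) = Σ p·log₂(p/q).
  0.752·log₂(0.752/0.880) = -0.17053
  0.248·log₂(0.248/0.120) = 0.25973
D(P‖Q) = 0.0892 bits.

0.0892 bits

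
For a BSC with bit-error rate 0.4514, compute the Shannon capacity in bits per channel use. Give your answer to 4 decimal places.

0.0068 bits

Binary symmetric channel: C = 1 − h₂(ε) where h₂ is the binary entropy function.
h₂(0.4514) = −0.4514·log₂0.4514 − 0.5486·log₂0.5486 = 0.9932.
C = 1 − 0.9932 = 0.0068 bits per channel use.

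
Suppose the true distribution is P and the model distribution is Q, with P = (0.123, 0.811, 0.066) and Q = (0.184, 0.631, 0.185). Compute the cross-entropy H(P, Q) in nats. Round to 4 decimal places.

H(P,Q) = −Σ p·ln q.
  −0.123·ln(0.184) = 0.20822
  −0.811·ln(0.631) = 0.37342
  −0.066·ln(0.185) = 0.11137
H(P,Q) = 0.6930 nats.

0.6930 nats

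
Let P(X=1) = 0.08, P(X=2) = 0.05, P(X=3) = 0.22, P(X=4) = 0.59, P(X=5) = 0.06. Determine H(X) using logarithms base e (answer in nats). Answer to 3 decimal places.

H(X) = −Σ p·ln p.
  −(0.08)·ln(0.08) = 0.2021
  −(0.05)·ln(0.05) = 0.1498
  −(0.22)·ln(0.22) = 0.3331
  −(0.59)·ln(0.59) = 0.3113
  −(0.06)·ln(0.06) = 0.1688
Sum: 0.2021 + 0.1498 + 0.3331 + 0.3113 + 0.1688 = 1.165 nats.

1.165 nats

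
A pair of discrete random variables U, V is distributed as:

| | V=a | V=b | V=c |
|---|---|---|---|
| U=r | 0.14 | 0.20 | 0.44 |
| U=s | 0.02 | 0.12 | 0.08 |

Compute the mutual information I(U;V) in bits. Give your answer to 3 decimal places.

0.046 bits

Marginals: p(U) = (0.7800, 0.2200), p(V) = (0.1600, 0.3200, 0.5200).
I(U;V) = Σ p(x,y)·log₂[p(x,y)/(p(x)p(y))].
  (r,a): 0.14·log₂(1.1218) = 0.0232
  (r,b): 0.20·log₂(0.8013) = -0.0639
  (r,c): 0.44·log₂(1.0848) = 0.0517
  (s,a): 0.02·log₂(0.5682) = -0.0163
  (s,b): 0.12·log₂(1.7045) = 0.0923
  (s,c): 0.08·log₂(0.6993) = -0.0413
Sum = 0.046 bits.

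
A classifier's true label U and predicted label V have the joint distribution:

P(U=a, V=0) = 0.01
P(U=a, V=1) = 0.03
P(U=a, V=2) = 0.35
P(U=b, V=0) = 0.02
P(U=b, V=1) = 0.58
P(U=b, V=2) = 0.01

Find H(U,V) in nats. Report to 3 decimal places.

H(U,V) = −Σ p(x,y)·ln p(x,y) over all 6 cells.
  cell (a,0): −0.01·ln0.01 = 0.0461
  cell (a,1): −0.03·ln0.03 = 0.1052
  cell (a,2): −0.35·ln0.35 = 0.3674
  cell (b,0): −0.02·ln0.02 = 0.0782
  cell (b,1): −0.58·ln0.58 = 0.3159
  cell (b,2): −0.01·ln0.01 = 0.0461
Sum = 0.959 nats.

0.959 nats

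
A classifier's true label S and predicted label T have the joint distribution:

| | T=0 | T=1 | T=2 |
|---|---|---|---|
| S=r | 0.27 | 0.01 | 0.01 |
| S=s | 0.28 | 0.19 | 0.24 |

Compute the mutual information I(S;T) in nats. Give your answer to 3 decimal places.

0.139 nats

Marginals: p(S) = (0.2900, 0.7100), p(T) = (0.5500, 0.2000, 0.2500).
I(S;T) = H(S) + H(T) − H(S,T).
H(S) = 0.6022, H(T) = 0.9973, H(S,T) = 1.4601.
I(S;T) = 0.6022 + 0.9973 − 1.4601 = 0.139 nats.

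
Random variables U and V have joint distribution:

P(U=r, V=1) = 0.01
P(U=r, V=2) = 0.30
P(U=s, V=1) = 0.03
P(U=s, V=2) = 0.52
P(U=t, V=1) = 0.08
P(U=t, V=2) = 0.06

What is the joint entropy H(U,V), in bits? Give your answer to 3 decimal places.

H(U,V) = −Σ p(x,y)·log₂ p(x,y) over all 6 cells.
  cell (r,1): −0.01·log₂0.01 = 0.0664
  cell (r,2): −0.30·log₂0.30 = 0.5211
  cell (s,1): −0.03·log₂0.03 = 0.1518
  cell (s,2): −0.52·log₂0.52 = 0.4906
  cell (t,1): −0.08·log₂0.08 = 0.2915
  cell (t,2): −0.06·log₂0.06 = 0.2435
Sum = 1.765 bits.

1.765 bits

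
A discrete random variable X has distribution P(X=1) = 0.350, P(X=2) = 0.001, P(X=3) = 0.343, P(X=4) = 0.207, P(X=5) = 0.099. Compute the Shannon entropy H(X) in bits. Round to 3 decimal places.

1.870 bits

H(X) = −Σ p·log₂ p.
  −(0.350)·log₂(0.350) = 0.5301
  −(0.001)·log₂(0.001) = 0.0100
  −(0.343)·log₂(0.343) = 0.5295
  −(0.207)·log₂(0.207) = 0.4704
  −(0.099)·log₂(0.099) = 0.3303
Sum: 0.5301 + 0.0100 + 0.5295 + 0.4704 + 0.3303 = 1.870 bits.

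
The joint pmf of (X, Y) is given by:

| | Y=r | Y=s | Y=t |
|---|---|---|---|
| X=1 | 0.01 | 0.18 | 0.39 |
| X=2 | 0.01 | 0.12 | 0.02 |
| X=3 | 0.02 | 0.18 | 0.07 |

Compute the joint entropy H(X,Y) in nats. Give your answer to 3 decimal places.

H(X,Y) = −Σ p(x,y)·ln p(x,y) over all 9 cells.
  cell (1,r): −0.01·ln0.01 = 0.0461
  cell (1,s): −0.18·ln0.18 = 0.3087
  cell (1,t): −0.39·ln0.39 = 0.3672
  cell (2,r): −0.01·ln0.01 = 0.0461
  cell (2,s): −0.12·ln0.12 = 0.2544
  cell (2,t): −0.02·ln0.02 = 0.0782
  cell (3,r): −0.02·ln0.02 = 0.0782
  cell (3,s): −0.18·ln0.18 = 0.3087
  cell (3,t): −0.07·ln0.07 = 0.1861
Sum = 1.674 nats.

1.674 nats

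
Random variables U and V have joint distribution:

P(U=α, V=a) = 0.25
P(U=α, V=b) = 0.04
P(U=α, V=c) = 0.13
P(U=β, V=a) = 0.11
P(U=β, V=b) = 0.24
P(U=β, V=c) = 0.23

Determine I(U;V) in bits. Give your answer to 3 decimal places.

Marginals: p(U) = (0.4200, 0.5800), p(V) = (0.3600, 0.2800, 0.3600).
I(U;V) = H(U) + H(V) − H(U,V).
H(U) = 0.9815, H(V) = 1.5755, H(U,V) = 2.4005.
I(U;V) = 0.9815 + 1.5755 − 2.4005 = 0.156 bits.

0.156 bits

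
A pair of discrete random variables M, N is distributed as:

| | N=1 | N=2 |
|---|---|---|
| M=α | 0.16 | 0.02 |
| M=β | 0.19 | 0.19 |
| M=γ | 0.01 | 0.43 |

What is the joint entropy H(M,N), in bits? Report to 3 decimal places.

H(M,N) = −Σ p(x,y)·log₂ p(x,y) over all 6 cells.
  cell (α,1): −0.16·log₂0.16 = 0.4230
  cell (α,2): −0.02·log₂0.02 = 0.1129
  cell (β,1): −0.19·log₂0.19 = 0.4552
  cell (β,2): −0.19·log₂0.19 = 0.4552
  cell (γ,1): −0.01·log₂0.01 = 0.0664
  cell (γ,2): −0.43·log₂0.43 = 0.5236
Sum = 2.036 bits.

2.036 bits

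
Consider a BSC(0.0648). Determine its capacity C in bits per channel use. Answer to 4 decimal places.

0.6538 bits

Binary symmetric channel: C = 1 − h₂(ε) where h₂ is the binary entropy function.
h₂(0.0648) = −0.0648·log₂0.0648 − 0.9352·log₂0.9352 = 0.3462.
C = 1 − 0.3462 = 0.6538 bits per channel use.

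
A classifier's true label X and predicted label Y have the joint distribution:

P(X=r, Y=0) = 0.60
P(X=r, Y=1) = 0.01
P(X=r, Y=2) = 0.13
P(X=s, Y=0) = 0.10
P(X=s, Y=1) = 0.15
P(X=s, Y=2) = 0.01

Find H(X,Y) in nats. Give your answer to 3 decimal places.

1.179 nats

H(X,Y) = −Σ p(x,y)·ln p(x,y) over all 6 cells.
  cell (r,0): −0.60·ln0.60 = 0.3065
  cell (r,1): −0.01·ln0.01 = 0.0461
  cell (r,2): −0.13·ln0.13 = 0.2652
  cell (s,0): −0.10·ln0.10 = 0.2303
  cell (s,1): −0.15·ln0.15 = 0.2846
  cell (s,2): −0.01·ln0.01 = 0.0461
Sum = 1.179 nats.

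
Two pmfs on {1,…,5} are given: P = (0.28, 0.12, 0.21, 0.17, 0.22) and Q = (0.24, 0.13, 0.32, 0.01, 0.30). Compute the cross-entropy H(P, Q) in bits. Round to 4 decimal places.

H(P,Q) = −Σ p·log₂ q.
  −0.28·log₂(0.24) = 0.57649
  −0.12·log₂(0.13) = 0.35321
  −0.21·log₂(0.32) = 0.34521
  −0.17·log₂(0.01) = 1.12946
  −0.22·log₂(0.30) = 0.38213
H(P,Q) = 2.7865 bits.

2.7865 bits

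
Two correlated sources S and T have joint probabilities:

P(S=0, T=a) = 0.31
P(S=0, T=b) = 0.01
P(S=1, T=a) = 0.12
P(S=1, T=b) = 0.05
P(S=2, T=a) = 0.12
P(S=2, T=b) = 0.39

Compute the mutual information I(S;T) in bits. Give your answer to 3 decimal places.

0.379 bits

Marginals: p(S) = (0.3200, 0.1700, 0.5100), p(T) = (0.5500, 0.4500).
I(S;T) = Σ p(x,y)·log₂[p(x,y)/(p(x)p(y))].
  (0,a): 0.31·log₂(1.7614) = 0.2532
  (0,b): 0.01·log₂(0.0694) = -0.0385
  (1,a): 0.12·log₂(1.2834) = 0.0432
  (1,b): 0.05·log₂(0.6536) = -0.0307
  (2,a): 0.12·log₂(0.4278) = -0.1470
  (2,b): 0.39·log₂(1.6993) = 0.2983
Sum = 0.379 bits.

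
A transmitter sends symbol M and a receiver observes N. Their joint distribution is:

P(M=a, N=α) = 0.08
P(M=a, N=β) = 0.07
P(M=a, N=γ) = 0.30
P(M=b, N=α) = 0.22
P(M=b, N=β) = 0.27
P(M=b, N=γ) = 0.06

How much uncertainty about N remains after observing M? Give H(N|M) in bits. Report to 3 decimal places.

Chain rule: H(N|M) = H(M,N) − H(M).
Marginals: p(M) = (0.4500, 0.5500), p(N) = (0.3000, 0.3400, 0.3600).
H(M,N) = 2.3153 bits; H(M) = 0.9928 bits.
H(N|M) = 2.3153 − 0.9928 = 1.323 bits.

1.323 bits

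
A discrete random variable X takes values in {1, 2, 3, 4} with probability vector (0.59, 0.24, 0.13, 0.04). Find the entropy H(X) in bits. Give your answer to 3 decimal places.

H(X) = −Σ p·log₂ p.
  −(0.59)·log₂(0.59) = 0.4491
  −(0.24)·log₂(0.24) = 0.4941
  −(0.13)·log₂(0.13) = 0.3826
  −(0.04)·log₂(0.04) = 0.1858
Sum: 0.4491 + 0.4941 + 0.3826 + 0.1858 = 1.512 bits.

1.512 bits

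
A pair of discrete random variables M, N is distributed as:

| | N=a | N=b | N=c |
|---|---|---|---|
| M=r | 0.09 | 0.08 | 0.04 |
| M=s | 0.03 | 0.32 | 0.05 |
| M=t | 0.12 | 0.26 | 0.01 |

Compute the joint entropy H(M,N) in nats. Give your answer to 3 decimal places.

1.818 nats

H(M,N) = −Σ p(x,y)·ln p(x,y) over all 9 cells.
  cell (r,a): −0.09·ln0.09 = 0.2167
  cell (r,b): −0.08·ln0.08 = 0.2021
  cell (r,c): −0.04·ln0.04 = 0.1288
  cell (s,a): −0.03·ln0.03 = 0.1052
  cell (s,b): −0.32·ln0.32 = 0.3646
  cell (s,c): −0.05·ln0.05 = 0.1498
  cell (t,a): −0.12·ln0.12 = 0.2544
  cell (t,b): −0.26·ln0.26 = 0.3502
  cell (t,c): −0.01·ln0.01 = 0.0461
Sum = 1.818 nats.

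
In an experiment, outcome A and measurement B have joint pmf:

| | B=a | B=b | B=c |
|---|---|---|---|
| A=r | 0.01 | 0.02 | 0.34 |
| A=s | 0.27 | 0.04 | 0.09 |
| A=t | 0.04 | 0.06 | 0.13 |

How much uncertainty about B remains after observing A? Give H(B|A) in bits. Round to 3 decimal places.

0.982 bits

Marginals: p(A) = (0.3700, 0.4000, 0.2300), p(B) = (0.3200, 0.1200, 0.5600).
H(B|A) = Σ p(A) · H(B|A=·).
  A=r: p=0.3700, H(B|A=r) = 0.4804
  A=s: p=0.4000, H(B|A=s) = 1.1991
  A=t: p=0.2300, H(B|A=t) = 1.4098
Weighted sum = 0.982 bits.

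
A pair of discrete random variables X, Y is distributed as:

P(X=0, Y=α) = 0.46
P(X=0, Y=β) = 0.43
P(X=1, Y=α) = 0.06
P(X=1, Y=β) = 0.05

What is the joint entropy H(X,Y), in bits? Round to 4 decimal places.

1.4985 bits

H(X,Y) = −Σ p(x,y)·log₂ p(x,y) over all 4 cells.
  cell (0,α): −0.46·log₂0.46 = 0.51534
  cell (0,β): −0.43·log₂0.43 = 0.52356
  cell (1,α): −0.06·log₂0.06 = 0.24353
  cell (1,β): −0.05·log₂0.05 = 0.21610
Sum = 1.4985 bits.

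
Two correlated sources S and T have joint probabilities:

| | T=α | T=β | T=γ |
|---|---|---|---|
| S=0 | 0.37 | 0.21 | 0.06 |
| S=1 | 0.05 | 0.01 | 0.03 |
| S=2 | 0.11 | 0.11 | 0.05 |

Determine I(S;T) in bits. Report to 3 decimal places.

0.047 bits

Marginals: p(S) = (0.6400, 0.0900, 0.2700), p(T) = (0.5300, 0.3300, 0.1400).
I(S;T) = H(S) + H(T) − H(S,T).
H(S) = 1.2347, H(T) = 1.4104, H(S,T) = 2.5981.
I(S;T) = 1.2347 + 1.4104 − 2.5981 = 0.047 bits.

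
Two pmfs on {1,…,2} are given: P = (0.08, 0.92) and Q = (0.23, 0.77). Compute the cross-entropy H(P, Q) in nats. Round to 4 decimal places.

H(P,Q) = −Σ p·ln q.
  −0.08·ln(0.23) = 0.11757
  −0.92·ln(0.77) = 0.24046
H(P,Q) = 0.3580 nats.

0.3580 nats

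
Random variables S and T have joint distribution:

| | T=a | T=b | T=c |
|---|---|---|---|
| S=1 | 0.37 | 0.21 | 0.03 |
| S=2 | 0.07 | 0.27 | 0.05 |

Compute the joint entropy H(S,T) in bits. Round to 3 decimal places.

H(S,T) = −Σ p(x,y)·log₂ p(x,y) over all 6 cells.
  cell (1,a): −0.37·log₂0.37 = 0.5307
  cell (1,b): −0.21·log₂0.21 = 0.4728
  cell (1,c): −0.03·log₂0.03 = 0.1518
  cell (2,a): −0.07·log₂0.07 = 0.2686
  cell (2,b): −0.27·log₂0.27 = 0.5100
  cell (2,c): −0.05·log₂0.05 = 0.2161
Sum = 2.150 bits.

2.150 bits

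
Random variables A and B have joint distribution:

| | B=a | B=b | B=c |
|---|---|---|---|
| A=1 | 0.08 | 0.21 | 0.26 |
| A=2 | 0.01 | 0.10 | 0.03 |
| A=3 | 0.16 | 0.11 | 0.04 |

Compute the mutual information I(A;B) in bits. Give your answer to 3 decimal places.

0.170 bits

Marginals: p(A) = (0.5500, 0.1400, 0.3100), p(B) = (0.2500, 0.4200, 0.3300).
I(A;B) = H(A) + H(B) − H(A,B).
H(A) = 1.3953, H(B) = 1.5535, H(A,B) = 2.7791.
I(A;B) = 1.3953 + 1.5535 − 2.7791 = 0.170 bits.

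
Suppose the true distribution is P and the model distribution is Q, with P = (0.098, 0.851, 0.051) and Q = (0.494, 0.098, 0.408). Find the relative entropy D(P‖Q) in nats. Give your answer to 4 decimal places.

D(P‖Q) = Σ p·ln(p/q).
  0.098·ln(0.098/0.494) = -0.15852
  0.851·ln(0.851/0.098) = 1.83939
  0.051·ln(0.051/0.408) = -0.10605
D(P‖Q) = 1.5748 nats.

1.5748 nats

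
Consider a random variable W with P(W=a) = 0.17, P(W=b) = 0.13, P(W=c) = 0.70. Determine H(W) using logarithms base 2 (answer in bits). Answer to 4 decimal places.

1.1774 bits

H(W) = −Σ p·log₂ p.
  −(0.17)·log₂(0.17) = 0.43459
  −(0.13)·log₂(0.13) = 0.38264
  −(0.70)·log₂(0.70) = 0.36020
Sum: 0.43459 + 0.38264 + 0.36020 = 1.1774 bits.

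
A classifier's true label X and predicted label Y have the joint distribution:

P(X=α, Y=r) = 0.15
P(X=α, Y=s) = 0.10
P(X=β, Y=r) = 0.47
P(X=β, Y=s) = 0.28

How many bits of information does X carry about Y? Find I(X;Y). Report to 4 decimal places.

0.0004 bits

Marginals: p(X) = (0.2500, 0.7500), p(Y) = (0.6200, 0.3800).
I(X;Y) = Σ p(x,y)·log₂[p(x,y)/(p(x)p(y))].
  (α,r): 0.15·log₂(0.9677) = -0.00710
  (α,s): 0.10·log₂(1.0526) = 0.00740
  (β,r): 0.47·log₂(1.0108) = 0.00725
  (β,s): 0.28·log₂(0.9825) = -0.00715
Sum = 0.0004 bits.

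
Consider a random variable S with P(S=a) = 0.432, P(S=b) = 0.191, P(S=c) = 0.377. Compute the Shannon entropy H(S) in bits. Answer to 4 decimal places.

1.5099 bits

H(S) = −Σ p·log₂ p.
  −(0.432)·log₂(0.432) = 0.52311
  −(0.191)·log₂(0.191) = 0.45618
  −(0.377)·log₂(0.377) = 0.53058
Sum: 0.52311 + 0.45618 + 0.53058 = 1.5099 bits.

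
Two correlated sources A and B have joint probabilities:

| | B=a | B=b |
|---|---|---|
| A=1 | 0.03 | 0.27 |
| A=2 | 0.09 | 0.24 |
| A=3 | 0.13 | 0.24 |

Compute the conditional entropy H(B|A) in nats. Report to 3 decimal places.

Chain rule: H(B|A) = H(A,B) − H(A).
Marginals: p(A) = (0.3000, 0.3300, 0.3700), p(B) = (0.2500, 0.7500).
H(A,B) = 1.6257 nats; H(A) = 1.0949 nats.
H(B|A) = 1.6257 − 1.0949 = 0.531 nats.

0.531 nats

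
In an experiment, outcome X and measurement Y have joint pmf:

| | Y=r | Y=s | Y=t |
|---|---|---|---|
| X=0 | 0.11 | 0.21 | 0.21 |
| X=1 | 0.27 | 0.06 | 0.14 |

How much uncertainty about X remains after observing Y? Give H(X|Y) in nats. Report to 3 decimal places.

Marginals: p(X) = (0.5300, 0.4700), p(Y) = (0.3800, 0.2700, 0.3500).
H(X|Y) = Σ p(Y) · H(X|Y=·).
  Y=r: p=0.3800, H(X|Y=r) = 0.6017
  Y=s: p=0.2700, H(X|Y=s) = 0.5297
  Y=t: p=0.3500, H(X|Y=t) = 0.6730
Weighted sum = 0.607 nats.

0.607 nats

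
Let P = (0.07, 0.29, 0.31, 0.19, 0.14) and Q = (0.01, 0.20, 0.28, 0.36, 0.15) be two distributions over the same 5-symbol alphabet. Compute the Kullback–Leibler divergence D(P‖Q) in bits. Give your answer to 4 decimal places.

D(P‖Q) = Σ p·log₂(p/q).
  0.07·log₂(0.07/0.01) = 0.19651
  0.29·log₂(0.29/0.20) = 0.15546
  0.31·log₂(0.31/0.28) = 0.04552
  0.19·log₂(0.19/0.36) = -0.17518
  0.14·log₂(0.14/0.15) = -0.01393
D(P‖Q) = 0.2084 bits.

0.2084 bits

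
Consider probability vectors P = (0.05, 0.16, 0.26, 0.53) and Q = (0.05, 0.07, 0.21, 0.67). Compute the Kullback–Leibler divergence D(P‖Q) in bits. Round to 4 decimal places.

0.0917 bits

D(P‖Q) = Σ p·log₂(p/q).
  0.05·log₂(0.05/0.05) = 0.00000
  0.16·log₂(0.16/0.07) = 0.19082
  0.26·log₂(0.26/0.21) = 0.08011
  0.53·log₂(0.53/0.67) = -0.17923
D(P‖Q) = 0.0917 bits.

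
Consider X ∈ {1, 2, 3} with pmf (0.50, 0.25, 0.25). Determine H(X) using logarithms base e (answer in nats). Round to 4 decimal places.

H(X) = −Σ p·ln p.
  −(0.50)·ln(0.50) = 0.34657
  −(0.25)·ln(0.25) = 0.34657
  −(0.25)·ln(0.25) = 0.34657
Sum: 0.34657 + 0.34657 + 0.34657 = 1.0397 nats.

1.0397 nats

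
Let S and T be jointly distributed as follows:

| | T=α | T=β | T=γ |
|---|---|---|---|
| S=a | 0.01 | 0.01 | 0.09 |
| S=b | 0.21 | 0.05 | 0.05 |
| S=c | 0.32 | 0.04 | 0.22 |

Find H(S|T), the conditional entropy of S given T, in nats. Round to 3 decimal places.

Marginals: p(S) = (0.1100, 0.3100, 0.5800), p(T) = (0.5400, 0.1000, 0.3600).
H(S|T) = Σ p(T) · H(S|T=·).
  T=α: p=0.5400, H(S|T=α) = 0.7512
  T=β: p=0.1000, H(S|T=β) = 0.9433
  T=γ: p=0.3600, H(S|T=γ) = 0.9217
Weighted sum = 0.832 nats.

0.832 nats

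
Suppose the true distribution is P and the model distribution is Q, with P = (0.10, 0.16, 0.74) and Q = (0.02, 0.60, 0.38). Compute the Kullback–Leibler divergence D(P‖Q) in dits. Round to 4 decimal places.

D(P‖Q) = Σ p·log₁₀(p/q).
  0.10·log₁₀(0.10/0.02) = 0.06990
  0.16·log₁₀(0.16/0.60) = -0.09185
  0.74·log₁₀(0.74/0.38) = 0.21419
D(P‖Q) = 0.1922 dits.

0.1922 dits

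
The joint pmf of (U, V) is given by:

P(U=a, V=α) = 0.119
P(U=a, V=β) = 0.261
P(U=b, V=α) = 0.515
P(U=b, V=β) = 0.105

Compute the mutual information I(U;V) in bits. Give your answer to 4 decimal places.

0.1999 bits

Marginals: p(U) = (0.3800, 0.6200), p(V) = (0.6340, 0.3660).
I(U;V) = H(U) + H(V) − H(U,V).
H(U) = 0.9580, H(V) = 0.9476, H(U,V) = 1.7057.
I(U;V) = 0.9580 + 0.9476 − 1.7057 = 0.1999 bits.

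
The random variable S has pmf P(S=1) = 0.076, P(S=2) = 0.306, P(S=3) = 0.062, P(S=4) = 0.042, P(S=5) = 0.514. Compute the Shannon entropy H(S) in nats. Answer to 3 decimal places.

1.206 nats

H(S) = −Σ p·ln p.
  −(0.076)·ln(0.076) = 0.1959
  −(0.306)·ln(0.306) = 0.3624
  −(0.062)·ln(0.062) = 0.1724
  −(0.042)·ln(0.042) = 0.1331
  −(0.514)·ln(0.514) = 0.3421
Sum: 0.1959 + 0.3624 + 0.1724 + 0.1331 + 0.3421 = 1.206 nats.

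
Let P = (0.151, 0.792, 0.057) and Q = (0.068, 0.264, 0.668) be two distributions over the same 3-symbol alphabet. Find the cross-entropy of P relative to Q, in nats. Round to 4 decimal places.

H(P,Q) = −Σ p·ln q.
  −0.151·ln(0.068) = 0.40593
  −0.792·ln(0.264) = 1.05479
  −0.057·ln(0.668) = 0.02300
H(P,Q) = 1.4837 nats.

1.4837 nats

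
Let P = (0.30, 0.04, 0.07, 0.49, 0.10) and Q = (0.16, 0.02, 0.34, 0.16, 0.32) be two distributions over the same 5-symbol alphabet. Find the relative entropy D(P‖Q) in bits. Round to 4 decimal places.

0.7759 bits

D(P‖Q) = Σ p·log₂(p/q).
  0.30·log₂(0.30/0.16) = 0.27207
  0.04·log₂(0.04/0.02) = 0.04000
  0.07·log₂(0.07/0.34) = -0.15961
  0.49·log₂(0.49/0.16) = 0.79121
  0.10·log₂(0.10/0.32) = -0.16781
D(P‖Q) = 0.7759 bits.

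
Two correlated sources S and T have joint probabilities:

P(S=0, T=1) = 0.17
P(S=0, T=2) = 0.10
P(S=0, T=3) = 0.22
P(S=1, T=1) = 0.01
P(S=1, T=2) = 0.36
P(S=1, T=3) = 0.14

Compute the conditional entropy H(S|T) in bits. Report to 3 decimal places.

Chain rule: H(S|T) = H(S,T) − H(T).
Marginals: p(S) = (0.4900, 0.5100), p(T) = (0.1800, 0.4600, 0.3600).
H(S,T) = 2.2415 bits; H(T) = 1.4913 bits.
H(S|T) = 2.2415 − 1.4913 = 0.750 bits.

0.750 bits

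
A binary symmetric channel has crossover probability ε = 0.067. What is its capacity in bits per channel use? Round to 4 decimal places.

Binary symmetric channel: C = 1 − h₂(ε) where h₂ is the binary entropy function.
h₂(0.067) = −0.067·log₂0.067 − 0.933·log₂0.933 = 0.3546.
C = 1 − 0.3546 = 0.6454 bits per channel use.

0.6454 bits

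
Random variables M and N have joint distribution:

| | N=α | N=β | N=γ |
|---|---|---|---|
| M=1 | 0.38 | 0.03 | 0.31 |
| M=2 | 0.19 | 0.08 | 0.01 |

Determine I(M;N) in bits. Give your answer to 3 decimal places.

0.175 bits

Marginals: p(M) = (0.7200, 0.2800), p(N) = (0.5700, 0.1100, 0.3200).
I(M;N) = H(M) + H(N) − H(M,N).
H(M) = 0.8555, H(N) = 1.3386, H(M,N) = 2.0192.
I(M;N) = 0.8555 + 1.3386 − 2.0192 = 0.175 bits.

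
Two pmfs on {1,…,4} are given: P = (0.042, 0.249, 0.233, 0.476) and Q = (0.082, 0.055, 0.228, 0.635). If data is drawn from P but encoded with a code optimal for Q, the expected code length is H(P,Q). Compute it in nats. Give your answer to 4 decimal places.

H(P,Q) = −Σ p·ln q.
  −0.042·ln(0.082) = 0.10504
  −0.249·ln(0.055) = 0.72221
  −0.233·ln(0.228) = 0.34447
  −0.476·ln(0.635) = 0.21617
H(P,Q) = 1.3879 nats.

1.3879 nats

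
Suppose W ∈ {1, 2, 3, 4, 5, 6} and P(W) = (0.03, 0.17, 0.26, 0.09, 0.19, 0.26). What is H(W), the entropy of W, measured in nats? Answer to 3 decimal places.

1.639 nats

H(W) = −Σ p·ln p.
  −(0.03)·ln(0.03) = 0.1052
  −(0.17)·ln(0.17) = 0.3012
  −(0.26)·ln(0.26) = 0.3502
  −(0.09)·ln(0.09) = 0.2167
  −(0.19)·ln(0.19) = 0.3155
  −(0.26)·ln(0.26) = 0.3502
Sum: 0.1052 + 0.3012 + 0.3502 + 0.2167 + 0.3155 + 0.3502 = 1.639 nats.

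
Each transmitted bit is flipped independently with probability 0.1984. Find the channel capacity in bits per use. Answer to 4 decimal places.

Binary symmetric channel: C = 1 − h₂(ε) where h₂ is the binary entropy function.
h₂(0.1984) = −0.1984·log₂0.1984 − 0.8016·log₂0.8016 = 0.7187.
C = 1 − 0.7187 = 0.2813 bits per channel use.

0.2813 bits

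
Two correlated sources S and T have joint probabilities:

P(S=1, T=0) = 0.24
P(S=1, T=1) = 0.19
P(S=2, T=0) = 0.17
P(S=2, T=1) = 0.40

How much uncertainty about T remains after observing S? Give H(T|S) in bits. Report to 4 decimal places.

Chain rule: H(T|S) = H(S,T) − H(S).
Marginals: p(S) = (0.4300, 0.5700), p(T) = (0.4100, 0.5900).
H(S,T) = 1.9127 bits; H(S) = 0.9858 bits.
H(T|S) = 1.9127 − 0.9858 = 0.9269 bits.

0.9269 bits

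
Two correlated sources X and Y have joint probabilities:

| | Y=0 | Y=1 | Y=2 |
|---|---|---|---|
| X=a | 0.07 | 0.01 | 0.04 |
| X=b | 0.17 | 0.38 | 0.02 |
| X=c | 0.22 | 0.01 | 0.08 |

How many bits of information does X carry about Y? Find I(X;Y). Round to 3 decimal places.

0.357 bits

Marginals: p(X) = (0.1200, 0.5700, 0.3100), p(Y) = (0.4600, 0.4000, 0.1400).
I(X;Y) = H(X) + H(Y) − H(X,Y).
H(X) = 1.3531, H(Y) = 1.4412, H(X,Y) = 2.4372.
I(X;Y) = 1.3531 + 1.4412 − 2.4372 = 0.357 bits.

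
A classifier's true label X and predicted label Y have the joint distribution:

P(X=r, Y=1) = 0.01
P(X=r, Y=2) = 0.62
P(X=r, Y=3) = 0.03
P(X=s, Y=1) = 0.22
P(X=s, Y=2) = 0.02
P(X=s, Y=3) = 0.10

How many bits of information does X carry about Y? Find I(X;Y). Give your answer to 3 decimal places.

Marginals: p(X) = (0.6600, 0.3400), p(Y) = (0.2300, 0.6400, 0.1300).
I(X;Y) = H(X) + H(Y) − H(X,Y).
H(X) = 0.9248, H(Y) = 1.2824, H(X,Y) = 1.5714.
I(X;Y) = 0.9248 + 1.2824 − 1.5714 = 0.636 bits.

0.636 bits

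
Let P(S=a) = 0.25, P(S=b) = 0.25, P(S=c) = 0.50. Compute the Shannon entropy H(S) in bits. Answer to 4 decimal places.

H(S) = −Σ p·log₂ p.
  −(0.25)·log₂(0.25) = 0.50000
  −(0.25)·log₂(0.25) = 0.50000
  −(0.50)·log₂(0.50) = 0.50000
Sum: 0.50000 + 0.50000 + 0.50000 = 1.5000 bits.

1.5000 bits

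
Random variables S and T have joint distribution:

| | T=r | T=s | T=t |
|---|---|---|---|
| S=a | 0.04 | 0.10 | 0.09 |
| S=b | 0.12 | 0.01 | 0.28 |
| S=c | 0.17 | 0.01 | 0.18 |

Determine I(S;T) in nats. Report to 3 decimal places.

0.132 nats

Marginals: p(S) = (0.2300, 0.4100, 0.3600), p(T) = (0.3300, 0.1200, 0.5500).
I(S;T) = H(S) + H(T) − H(S,T).
H(S) = 1.0714, H(T) = 0.9491, H(S,T) = 1.8886.
I(S;T) = 1.0714 + 0.9491 − 1.8886 = 0.132 nats.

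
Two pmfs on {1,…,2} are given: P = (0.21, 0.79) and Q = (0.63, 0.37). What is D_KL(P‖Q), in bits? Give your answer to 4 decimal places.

0.5317 bits

D(P‖Q) = Σ p·log₂(p/q).
  0.21·log₂(0.21/0.63) = -0.33284
  0.79·log₂(0.79/0.37) = 0.86452
D(P‖Q) = 0.5317 bits.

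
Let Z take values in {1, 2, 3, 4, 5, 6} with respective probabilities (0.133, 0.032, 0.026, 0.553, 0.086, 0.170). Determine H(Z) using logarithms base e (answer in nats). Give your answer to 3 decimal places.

H(Z) = −Σ p·ln p.
  −(0.133)·ln(0.133) = 0.2683
  −(0.032)·ln(0.032) = 0.1101
  −(0.026)·ln(0.026) = 0.0949
  −(0.553)·ln(0.553) = 0.3276
  −(0.086)·ln(0.086) = 0.2110
  −(0.170)·ln(0.170) = 0.3012
Sum: 0.2683 + 0.1101 + 0.0949 + 0.3276 + 0.2110 + 0.3012 = 1.313 nats.

1.313 nats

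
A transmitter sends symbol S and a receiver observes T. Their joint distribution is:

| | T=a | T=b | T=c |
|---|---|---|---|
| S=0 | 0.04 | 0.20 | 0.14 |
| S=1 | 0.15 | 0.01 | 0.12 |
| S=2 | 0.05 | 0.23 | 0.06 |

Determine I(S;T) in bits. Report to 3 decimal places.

0.277 bits

Marginals: p(S) = (0.3800, 0.2800, 0.3400), p(T) = (0.2400, 0.4400, 0.3200).
I(S;T) = Σ p(x,y)·log₂[p(x,y)/(p(x)p(y))].
  (0,a): 0.04·log₂(0.4386) = -0.0476
  (0,b): 0.20·log₂(1.1962) = 0.0517
  (0,c): 0.14·log₂(1.1513) = 0.0285
  (1,a): 0.15·log₂(2.2321) = 0.1738
  (1,b): 0.01·log₂(0.0812) = -0.0362
  (1,c): 0.12·log₂(1.3393) = 0.0506
  (2,a): 0.05·log₂(0.6127) = -0.0353
  (2,b): 0.23·log₂(1.5374) = 0.1427
  (2,c): 0.06·log₂(0.5515) = -0.0515
Sum = 0.277 bits.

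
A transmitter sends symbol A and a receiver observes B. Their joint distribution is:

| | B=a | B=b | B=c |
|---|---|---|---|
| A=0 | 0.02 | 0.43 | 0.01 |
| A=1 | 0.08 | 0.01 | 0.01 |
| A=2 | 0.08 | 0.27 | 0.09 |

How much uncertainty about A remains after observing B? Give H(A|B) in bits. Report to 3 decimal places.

1.095 bits

Chain rule: H(A|B) = H(A,B) − H(B).
Marginals: p(A) = (0.4600, 0.1000, 0.4400), p(B) = (0.1800, 0.7100, 0.1100).
H(A,B) = 2.2414 bits; H(B) = 1.1464 bits.
H(A|B) = 2.2414 − 1.1464 = 1.095 bits.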